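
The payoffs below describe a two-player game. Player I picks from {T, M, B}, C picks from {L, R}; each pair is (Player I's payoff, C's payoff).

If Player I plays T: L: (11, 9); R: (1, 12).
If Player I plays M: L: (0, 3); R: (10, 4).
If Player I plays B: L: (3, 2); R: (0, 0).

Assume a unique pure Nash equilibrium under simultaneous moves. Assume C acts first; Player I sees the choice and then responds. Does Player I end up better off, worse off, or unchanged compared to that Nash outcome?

Solve by backward induction (C leads).
- L: Player I compares 11, 0, 3 and picks T; C would get 9.
- R: Player I compares 1, 10, 0 and picks M; C would get 4.
Maximizing over 9, 4, C chooses L. Subgame-perfect outcome: (T, L) with payoffs (11, 9).
Now find the simultaneous Nash equilibrium.
Player I's best replies: L→T; R→M.
C's best replies: T→R; M→R; B→L.
The unique mutual best reply is (M, R), giving (10, 4).
Player I earns 11 sequentially versus 10 at the Nash outcome: better off.

better off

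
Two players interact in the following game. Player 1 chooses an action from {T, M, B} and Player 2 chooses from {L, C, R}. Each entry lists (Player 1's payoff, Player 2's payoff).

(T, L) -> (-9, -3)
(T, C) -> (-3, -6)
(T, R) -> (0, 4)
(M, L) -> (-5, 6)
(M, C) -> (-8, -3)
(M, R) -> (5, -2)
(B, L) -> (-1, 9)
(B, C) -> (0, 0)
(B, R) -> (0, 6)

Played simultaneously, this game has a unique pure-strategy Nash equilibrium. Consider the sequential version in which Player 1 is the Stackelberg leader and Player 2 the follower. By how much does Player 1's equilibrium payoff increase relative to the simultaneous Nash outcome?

1

Work backward from Player 2's decision.
- T → Player 2 plays R (best of -3, -6, 4); Player 1 gets 0.
- M → Player 2 plays L (best of 6, -3, -2); Player 1 gets -5.
- B → Player 2 plays L (best of 9, 0, 6); Player 1 gets -1.
Maximizing over 0, -5, -1, Player 1 chooses T. Subgame-perfect outcome: (T, R) with payoffs (0, 4).
Under simultaneous play:
Player 1's best replies: L→B; C→B; R→M.
Player 2's best replies: T→R; M→L; B→L.
The unique mutual best reply is (B, L), giving (-1, 9).
Player 1's commitment gain: 0 − -1 = 1.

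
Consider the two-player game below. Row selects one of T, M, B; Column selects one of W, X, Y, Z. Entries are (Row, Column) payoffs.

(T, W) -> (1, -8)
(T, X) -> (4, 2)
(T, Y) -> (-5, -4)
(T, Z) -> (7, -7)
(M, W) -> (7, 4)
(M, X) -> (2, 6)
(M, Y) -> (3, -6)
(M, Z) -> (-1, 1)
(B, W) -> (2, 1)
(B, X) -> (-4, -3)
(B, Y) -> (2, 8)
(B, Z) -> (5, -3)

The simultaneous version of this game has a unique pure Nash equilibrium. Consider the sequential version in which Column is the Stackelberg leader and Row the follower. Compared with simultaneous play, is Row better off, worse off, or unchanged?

better off

Solve by backward induction (Column leads).
- W: Row compares 1, 7, 2 and picks M; Column would get 4.
- X: Row compares 4, 2, -4 and picks T; Column would get 2.
- Y: Row compares -5, 3, 2 and picks M; Column would get -6.
- Z: Row compares 7, -1, 5 and picks T; Column would get -7.
Among 4, 2, -6, -7, the best is 4 at W. Subgame-perfect outcome: (M, W) with payoffs (7, 4).
For the simultaneous game, intersect best replies.
Row's best replies: W→M; X→T; Y→M; Z→T.
Column's best replies: T→X; M→X; B→Y.
The unique mutual best reply is (T, X), giving (4, 2).
Row earns 7 sequentially versus 4 at the Nash outcome: better off.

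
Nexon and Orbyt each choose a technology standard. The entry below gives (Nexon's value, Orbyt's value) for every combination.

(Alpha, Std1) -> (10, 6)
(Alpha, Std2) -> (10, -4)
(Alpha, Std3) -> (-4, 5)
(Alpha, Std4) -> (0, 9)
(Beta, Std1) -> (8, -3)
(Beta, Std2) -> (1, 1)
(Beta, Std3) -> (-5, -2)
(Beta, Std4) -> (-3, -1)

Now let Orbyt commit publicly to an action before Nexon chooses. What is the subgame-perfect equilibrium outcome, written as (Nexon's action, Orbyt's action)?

Nexon best-responds to each possible Orbyt move:
- Std1 → Nexon plays Alpha (best of 10, 8); Orbyt gets 6.
- Std2 → Nexon plays Alpha (best of 10, 1); Orbyt gets -4.
- Std3 → Nexon plays Alpha (best of -4, -5); Orbyt gets 5.
- Std4 → Nexon plays Alpha (best of 0, -3); Orbyt gets 9.
Maximizing over 6, -4, 5, 9, Orbyt chooses Std4. Subgame-perfect outcome: (Alpha, Std4) with payoffs (0, 9).

(Alpha, Std4)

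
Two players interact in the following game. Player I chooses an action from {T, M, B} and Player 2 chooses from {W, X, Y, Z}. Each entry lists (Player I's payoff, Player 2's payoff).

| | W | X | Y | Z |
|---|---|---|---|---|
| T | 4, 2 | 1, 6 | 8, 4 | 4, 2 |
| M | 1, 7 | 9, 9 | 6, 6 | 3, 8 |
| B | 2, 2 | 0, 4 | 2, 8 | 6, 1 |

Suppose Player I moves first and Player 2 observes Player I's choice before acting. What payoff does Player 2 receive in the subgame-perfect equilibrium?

Work backward from Player 2's decision.
- T: Player 2 compares 2, 6, 4, 2 and picks X; Player I would get 1.
- M: Player 2 compares 7, 9, 6, 8 and picks X; Player I would get 9.
- B: Player 2 compares 2, 4, 8, 1 and picks Y; Player I would get 2.
Among 1, 9, 2, the best is 9 at M. Subgame-perfect outcome: (M, X) with payoffs (9, 9).

9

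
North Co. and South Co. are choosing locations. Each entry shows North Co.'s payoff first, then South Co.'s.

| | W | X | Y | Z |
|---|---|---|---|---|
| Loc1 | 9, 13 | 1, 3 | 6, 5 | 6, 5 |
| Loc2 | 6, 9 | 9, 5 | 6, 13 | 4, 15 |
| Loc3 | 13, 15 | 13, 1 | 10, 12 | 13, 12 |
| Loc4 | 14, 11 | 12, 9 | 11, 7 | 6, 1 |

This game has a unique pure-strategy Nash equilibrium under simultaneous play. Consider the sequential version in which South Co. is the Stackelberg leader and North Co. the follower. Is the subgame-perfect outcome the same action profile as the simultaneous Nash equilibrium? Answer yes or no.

no

Solve by backward induction (South Co. leads).
- W → North Co. plays Loc4 (best of 9, 6, 13, 14); South Co. gets 11.
- X → North Co. plays Loc3 (best of 1, 9, 13, 12); South Co. gets 1.
- Y → North Co. plays Loc4 (best of 6, 6, 10, 11); South Co. gets 7.
- Z → North Co. plays Loc3 (best of 6, 4, 13, 6); South Co. gets 12.
South Co.'s induced payoffs are 11, 1, 7, 12, so South Co. commits to Z. Subgame-perfect outcome: (Loc3, Z) with payoffs (13, 12).
Under simultaneous play:
North Co.'s best replies: W→Loc4; X→Loc3; Y→Loc4; Z→Loc3.
South Co.'s best replies: Loc1→W; Loc2→Z; Loc3→W; Loc4→W.
The unique mutual best reply is (Loc4, W), giving (14, 11).
Sequential outcome (Loc3, Z) differs from the Nash profile (Loc4, W).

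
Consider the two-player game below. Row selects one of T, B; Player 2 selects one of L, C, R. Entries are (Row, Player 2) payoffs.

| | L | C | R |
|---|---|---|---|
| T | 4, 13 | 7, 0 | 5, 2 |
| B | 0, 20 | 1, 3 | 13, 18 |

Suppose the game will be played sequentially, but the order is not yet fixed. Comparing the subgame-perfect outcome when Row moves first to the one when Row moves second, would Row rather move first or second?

second

If Row leads: Player 2's best replies are T→L, B→L; Row's induced payoffs 4, 0; outcome (T, L), payoffs (4, 13).
If Player 2 leads: Row's best replies are L→T, C→T, R→B; Player 2's induced payoffs 13, 0, 18; outcome (B, R), payoffs (13, 18).
Row gets 4 moving first and 13 moving second, so Row prefers to move second.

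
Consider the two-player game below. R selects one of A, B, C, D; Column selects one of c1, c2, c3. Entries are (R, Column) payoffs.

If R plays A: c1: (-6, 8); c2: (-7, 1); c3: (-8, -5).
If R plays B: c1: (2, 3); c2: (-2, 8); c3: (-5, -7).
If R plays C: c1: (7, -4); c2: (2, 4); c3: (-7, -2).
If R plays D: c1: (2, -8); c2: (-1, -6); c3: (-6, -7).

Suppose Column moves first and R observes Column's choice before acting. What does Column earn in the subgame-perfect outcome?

4

Work backward from R's decision.
- c1: BR = C, leader payoff -4.
- c2: BR = C, leader payoff 4.
- c3: BR = B, leader payoff -7.
Maximizing over -4, 4, -7, Column chooses c2. Subgame-perfect outcome: (C, c2) with payoffs (2, 4).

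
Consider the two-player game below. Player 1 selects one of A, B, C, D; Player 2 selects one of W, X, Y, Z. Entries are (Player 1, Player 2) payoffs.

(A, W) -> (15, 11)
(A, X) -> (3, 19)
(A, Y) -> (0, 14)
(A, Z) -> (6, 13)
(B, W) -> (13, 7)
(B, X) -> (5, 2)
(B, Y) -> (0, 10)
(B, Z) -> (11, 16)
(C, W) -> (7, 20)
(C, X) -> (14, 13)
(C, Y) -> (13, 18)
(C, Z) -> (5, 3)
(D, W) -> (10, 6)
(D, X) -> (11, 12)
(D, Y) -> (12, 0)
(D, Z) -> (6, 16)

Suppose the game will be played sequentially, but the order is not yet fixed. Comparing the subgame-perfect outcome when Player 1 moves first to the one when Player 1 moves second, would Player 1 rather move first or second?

second

If Player 1 leads: Player 2's best replies are A→X, B→Z, C→W, D→Z; Player 1's induced payoffs 3, 11, 7, 6; outcome (B, Z), payoffs (11, 16).
If Player 2 leads: Player 1's best replies are W→A, X→C, Y→C, Z→B; Player 2's induced payoffs 11, 13, 18, 16; outcome (C, Y), payoffs (13, 18).
Player 1 gets 11 moving first and 13 moving second, so Player 1 prefers to move second.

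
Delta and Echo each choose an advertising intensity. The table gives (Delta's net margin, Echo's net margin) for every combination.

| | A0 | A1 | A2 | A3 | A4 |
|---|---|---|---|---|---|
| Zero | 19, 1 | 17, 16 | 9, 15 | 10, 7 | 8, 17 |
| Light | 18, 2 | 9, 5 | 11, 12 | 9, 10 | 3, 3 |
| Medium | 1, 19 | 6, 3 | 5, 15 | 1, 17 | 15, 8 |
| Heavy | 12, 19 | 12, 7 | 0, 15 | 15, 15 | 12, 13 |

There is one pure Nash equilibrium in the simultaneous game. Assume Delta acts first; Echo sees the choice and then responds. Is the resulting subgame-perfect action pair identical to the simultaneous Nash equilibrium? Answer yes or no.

Work backward from Echo's decision.
- Zero → Echo plays A4 (best of 1, 16, 15, 7, 17); Delta gets 8.
- Light → Echo plays A2 (best of 2, 5, 12, 10, 3); Delta gets 11.
- Medium → Echo plays A0 (best of 19, 3, 15, 17, 8); Delta gets 1.
- Heavy → Echo plays A0 (best of 19, 7, 15, 15, 13); Delta gets 12.
Maximizing over 8, 11, 1, 12, Delta chooses Heavy. Subgame-perfect outcome: (Heavy, A0) with payoffs (12, 19).
Under simultaneous play:
Delta's best replies: A0→Zero; A1→Zero; A2→Light; A3→Heavy; A4→Medium.
Echo's best replies: Zero→A4; Light→A2; Medium→A0; Heavy→A0.
Only (Light, A2) has each player best-responding; Nash payoffs (11, 12).
Sequential outcome (Heavy, A0) differs from the Nash profile (Light, A2).

no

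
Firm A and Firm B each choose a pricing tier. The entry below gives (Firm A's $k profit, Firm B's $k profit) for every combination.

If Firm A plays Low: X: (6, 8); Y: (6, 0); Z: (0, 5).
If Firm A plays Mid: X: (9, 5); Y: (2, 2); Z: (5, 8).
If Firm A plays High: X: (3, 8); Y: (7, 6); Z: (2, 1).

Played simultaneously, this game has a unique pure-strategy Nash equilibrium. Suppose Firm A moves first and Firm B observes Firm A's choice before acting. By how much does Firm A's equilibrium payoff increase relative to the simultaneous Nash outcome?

Firm B best-responds to each possible Firm A move:
- Low: Firm B compares 8, 0, 5 and picks X; Firm A would get 6.
- Mid: Firm B compares 5, 2, 8 and picks Z; Firm A would get 5.
- High: Firm B compares 8, 6, 1 and picks X; Firm A would get 3.
Among 6, 5, 3, the best is 6 at Low. Subgame-perfect outcome: (Low, X) with payoffs (6, 8).
Under simultaneous play:
Firm A's best replies: X→Mid; Y→High; Z→Mid.
Firm B's best replies: Low→X; Mid→Z; High→X.
Only (Mid, Z) has each player best-responding; Nash payoffs (5, 8).
Firm A's commitment gain: 6 − 5 = 1.

1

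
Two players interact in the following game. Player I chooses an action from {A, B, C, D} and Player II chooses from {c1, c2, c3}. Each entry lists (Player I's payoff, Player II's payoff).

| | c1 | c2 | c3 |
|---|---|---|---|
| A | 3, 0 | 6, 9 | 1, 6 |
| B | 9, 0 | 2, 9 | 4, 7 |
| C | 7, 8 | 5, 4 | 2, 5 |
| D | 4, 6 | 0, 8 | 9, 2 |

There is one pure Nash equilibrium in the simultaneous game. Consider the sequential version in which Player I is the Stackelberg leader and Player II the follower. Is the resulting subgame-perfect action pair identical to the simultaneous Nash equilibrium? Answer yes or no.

no

Work backward from Player II's decision.
- A: Player II compares 0, 9, 6 and picks c2; Player I would get 6.
- B: Player II compares 0, 9, 7 and picks c2; Player I would get 2.
- C: Player II compares 8, 4, 5 and picks c1; Player I would get 7.
- D: Player II compares 6, 8, 2 and picks c2; Player I would get 0.
Maximizing over 6, 2, 7, 0, Player I chooses C. Subgame-perfect outcome: (C, c1) with payoffs (7, 8).
Under simultaneous play:
Player I's best replies: c1→B; c2→A; c3→D.
Player II's best replies: A→c2; B→c2; C→c1; D→c2.
Only (A, c2) has each player best-responding; Nash payoffs (6, 9).
Sequential outcome (C, c1) differs from the Nash profile (A, c2).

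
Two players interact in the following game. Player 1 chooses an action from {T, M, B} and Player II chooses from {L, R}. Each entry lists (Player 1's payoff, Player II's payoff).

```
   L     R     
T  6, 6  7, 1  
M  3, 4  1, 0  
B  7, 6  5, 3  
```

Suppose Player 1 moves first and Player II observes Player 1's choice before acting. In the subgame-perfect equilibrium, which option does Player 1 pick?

B

Backward induction with Player 1 moving first.
- T → Player II plays L (best of 6, 1); Player 1 gets 6.
- M → Player II plays L (best of 4, 0); Player 1 gets 3.
- B → Player II plays L (best of 6, 3); Player 1 gets 7.
Among 6, 3, 7, the best is 7 at B. Subgame-perfect outcome: (B, L) with payoffs (7, 6).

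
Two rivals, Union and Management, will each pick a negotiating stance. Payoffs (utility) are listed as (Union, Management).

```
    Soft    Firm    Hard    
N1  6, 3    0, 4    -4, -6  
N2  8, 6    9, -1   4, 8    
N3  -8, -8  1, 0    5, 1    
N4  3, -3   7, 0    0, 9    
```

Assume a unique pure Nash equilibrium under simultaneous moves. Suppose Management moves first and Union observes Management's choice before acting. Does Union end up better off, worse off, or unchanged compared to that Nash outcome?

Union best-responds to each possible Management move:
- Soft: BR = N2, leader payoff 6.
- Firm: BR = N2, leader payoff -1.
- Hard: BR = N3, leader payoff 1.
Among 6, -1, 1, the best is 6 at Soft. Subgame-perfect outcome: (N2, Soft) with payoffs (8, 6).
For the simultaneous game, intersect best replies.
Union's best replies: Soft→N2; Firm→N2; Hard→N3.
Management's best replies: N1→Firm; N2→Hard; N3→Hard; N4→Hard.
The unique mutual best reply is (N3, Hard), giving (5, 1).
Union earns 8 sequentially versus 5 at the Nash outcome: better off.

better off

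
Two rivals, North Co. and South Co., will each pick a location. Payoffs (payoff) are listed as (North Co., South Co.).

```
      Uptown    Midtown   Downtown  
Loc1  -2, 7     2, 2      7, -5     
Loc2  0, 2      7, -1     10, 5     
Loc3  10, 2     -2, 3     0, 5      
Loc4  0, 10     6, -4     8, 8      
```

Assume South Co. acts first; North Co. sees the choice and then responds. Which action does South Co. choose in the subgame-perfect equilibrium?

Downtown

Work backward from North Co.'s decision.
- Uptown: North Co. compares -2, 0, 10, 0 and picks Loc3; South Co. would get 2.
- Midtown: North Co. compares 2, 7, -2, 6 and picks Loc2; South Co. would get -1.
- Downtown: North Co. compares 7, 10, 0, 8 and picks Loc2; South Co. would get 5.
Among 2, -1, 5, the best is 5 at Downtown. Subgame-perfect outcome: (Loc2, Downtown) with payoffs (10, 5).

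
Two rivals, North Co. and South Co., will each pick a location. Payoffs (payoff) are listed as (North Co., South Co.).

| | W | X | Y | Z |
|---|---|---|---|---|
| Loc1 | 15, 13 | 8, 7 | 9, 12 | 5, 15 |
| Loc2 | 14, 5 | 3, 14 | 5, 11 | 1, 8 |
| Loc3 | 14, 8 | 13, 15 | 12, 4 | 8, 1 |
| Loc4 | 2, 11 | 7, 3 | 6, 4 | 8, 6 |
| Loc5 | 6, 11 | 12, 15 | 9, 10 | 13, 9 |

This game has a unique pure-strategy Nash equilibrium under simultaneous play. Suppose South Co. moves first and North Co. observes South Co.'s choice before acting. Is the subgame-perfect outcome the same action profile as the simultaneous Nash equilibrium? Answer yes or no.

yes

Work backward from North Co.'s decision.
- W → North Co. plays Loc1 (best of 15, 14, 14, 2, 6); South Co. gets 13.
- X → North Co. plays Loc3 (best of 8, 3, 13, 7, 12); South Co. gets 15.
- Y → North Co. plays Loc3 (best of 9, 5, 12, 6, 9); South Co. gets 4.
- Z → North Co. plays Loc5 (best of 5, 1, 8, 8, 13); South Co. gets 9.
South Co.'s induced payoffs are 13, 15, 4, 9, so South Co. commits to X. Subgame-perfect outcome: (Loc3, X) with payoffs (13, 15).
For the simultaneous game, intersect best replies.
North Co.'s best replies: W→Loc1; X→Loc3; Y→Loc3; Z→Loc5.
South Co.'s best replies: Loc1→Z; Loc2→X; Loc3→X; Loc4→W; Loc5→X.
The unique mutual best reply is (Loc3, X), giving (13, 15).
Sequential outcome (Loc3, X) coincides with the Nash profile (Loc3, X).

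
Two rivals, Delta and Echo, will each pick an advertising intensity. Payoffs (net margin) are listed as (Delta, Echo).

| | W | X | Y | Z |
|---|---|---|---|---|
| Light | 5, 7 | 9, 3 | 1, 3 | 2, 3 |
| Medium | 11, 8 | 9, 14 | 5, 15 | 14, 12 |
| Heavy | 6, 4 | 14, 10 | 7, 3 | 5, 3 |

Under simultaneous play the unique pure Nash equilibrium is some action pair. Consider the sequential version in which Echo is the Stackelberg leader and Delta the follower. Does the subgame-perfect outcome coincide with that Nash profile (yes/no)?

Solve by backward induction (Echo leads).
- W: BR = Medium, leader payoff 8.
- X: BR = Heavy, leader payoff 10.
- Y: BR = Heavy, leader payoff 3.
- Z: BR = Medium, leader payoff 12.
Among 8, 10, 3, 12, the best is 12 at Z. Subgame-perfect outcome: (Medium, Z) with payoffs (14, 12).
For the simultaneous game, intersect best replies.
Delta's best replies: W→Medium; X→Heavy; Y→Heavy; Z→Medium.
Echo's best replies: Light→W; Medium→Y; Heavy→X.
The unique mutual best reply is (Heavy, X), giving (14, 10).
Sequential outcome (Medium, Z) differs from the Nash profile (Heavy, X).

no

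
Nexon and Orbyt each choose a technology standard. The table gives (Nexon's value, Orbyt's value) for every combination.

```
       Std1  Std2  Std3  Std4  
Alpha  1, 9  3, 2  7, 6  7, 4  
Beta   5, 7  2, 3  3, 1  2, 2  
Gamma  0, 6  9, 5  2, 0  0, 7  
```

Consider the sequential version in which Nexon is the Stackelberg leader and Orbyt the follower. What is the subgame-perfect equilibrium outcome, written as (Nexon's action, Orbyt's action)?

Work backward from Orbyt's decision.
- Alpha: Orbyt compares 9, 2, 6, 4 and picks Std1; Nexon would get 1.
- Beta: Orbyt compares 7, 3, 1, 2 and picks Std1; Nexon would get 5.
- Gamma: Orbyt compares 6, 5, 0, 7 and picks Std4; Nexon would get 0.
Nexon's induced payoffs are 1, 5, 0, so Nexon commits to Beta. Subgame-perfect outcome: (Beta, Std1) with payoffs (5, 7).

(Beta, Std1)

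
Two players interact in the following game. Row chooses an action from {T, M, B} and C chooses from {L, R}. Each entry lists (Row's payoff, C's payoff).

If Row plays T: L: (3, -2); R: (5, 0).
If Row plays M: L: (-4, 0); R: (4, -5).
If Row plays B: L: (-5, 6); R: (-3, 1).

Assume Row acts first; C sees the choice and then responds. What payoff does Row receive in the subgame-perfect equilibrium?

C best-responds to each possible Row move:
- T: BR = R, leader payoff 5.
- M: BR = L, leader payoff -4.
- B: BR = L, leader payoff -5.
Maximizing over 5, -4, -5, Row chooses T. Subgame-perfect outcome: (T, R) with payoffs (5, 0).

5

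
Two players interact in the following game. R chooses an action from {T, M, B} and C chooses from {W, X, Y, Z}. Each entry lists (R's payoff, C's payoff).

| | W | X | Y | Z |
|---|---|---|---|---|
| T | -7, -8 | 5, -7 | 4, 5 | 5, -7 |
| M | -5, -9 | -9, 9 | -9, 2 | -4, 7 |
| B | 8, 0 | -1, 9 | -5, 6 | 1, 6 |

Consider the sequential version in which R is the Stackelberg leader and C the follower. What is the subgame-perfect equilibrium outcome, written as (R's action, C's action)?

C best-responds to each possible R move:
- T: BR = Y, leader payoff 4.
- M: BR = X, leader payoff -9.
- B: BR = X, leader payoff -1.
R's induced payoffs are 4, -9, -1, so R commits to T. Subgame-perfect outcome: (T, Y) with payoffs (4, 5).

(T, Y)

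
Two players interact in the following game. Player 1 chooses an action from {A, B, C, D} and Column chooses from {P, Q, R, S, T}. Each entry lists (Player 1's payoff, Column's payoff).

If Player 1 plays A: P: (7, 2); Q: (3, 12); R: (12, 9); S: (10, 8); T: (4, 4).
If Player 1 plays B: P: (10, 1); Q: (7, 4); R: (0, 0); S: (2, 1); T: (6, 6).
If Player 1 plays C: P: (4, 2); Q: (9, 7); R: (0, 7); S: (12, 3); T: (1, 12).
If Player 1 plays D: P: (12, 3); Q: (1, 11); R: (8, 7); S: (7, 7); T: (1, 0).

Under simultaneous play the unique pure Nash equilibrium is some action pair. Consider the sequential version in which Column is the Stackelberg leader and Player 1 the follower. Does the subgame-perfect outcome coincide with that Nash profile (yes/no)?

no

Solve by backward induction (Column leads).
- P → Player 1 plays D (best of 7, 10, 4, 12); Column gets 3.
- Q → Player 1 plays C (best of 3, 7, 9, 1); Column gets 7.
- R → Player 1 plays A (best of 12, 0, 0, 8); Column gets 9.
- S → Player 1 plays C (best of 10, 2, 12, 7); Column gets 3.
- T → Player 1 plays B (best of 4, 6, 1, 1); Column gets 6.
Among 3, 7, 9, 3, 6, the best is 9 at R. Subgame-perfect outcome: (A, R) with payoffs (12, 9).
For the simultaneous game, intersect best replies.
Player 1's best replies: P→D; Q→C; R→A; S→C; T→B.
Column's best replies: A→Q; B→T; C→T; D→Q.
Only (B, T) has each player best-responding; Nash payoffs (6, 6).
Sequential outcome (A, R) differs from the Nash profile (B, T).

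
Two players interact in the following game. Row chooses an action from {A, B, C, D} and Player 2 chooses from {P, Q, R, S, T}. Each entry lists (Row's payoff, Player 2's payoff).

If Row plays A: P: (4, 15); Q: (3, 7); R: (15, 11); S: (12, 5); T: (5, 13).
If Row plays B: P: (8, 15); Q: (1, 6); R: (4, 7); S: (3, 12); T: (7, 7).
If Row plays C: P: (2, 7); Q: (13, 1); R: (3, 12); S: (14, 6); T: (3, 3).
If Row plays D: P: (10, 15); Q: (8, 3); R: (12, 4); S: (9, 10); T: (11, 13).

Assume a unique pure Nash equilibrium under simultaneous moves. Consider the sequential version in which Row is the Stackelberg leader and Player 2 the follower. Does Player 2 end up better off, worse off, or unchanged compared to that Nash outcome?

Player 2 best-responds to each possible Row move:
- A: BR = P, leader payoff 4.
- B: BR = P, leader payoff 8.
- C: BR = R, leader payoff 3.
- D: BR = P, leader payoff 10.
Among 4, 8, 3, 10, the best is 10 at D. Subgame-perfect outcome: (D, P) with payoffs (10, 15).
Now find the simultaneous Nash equilibrium.
Row's best replies: P→D; Q→C; R→A; S→C; T→D.
Player 2's best replies: A→P; B→P; C→R; D→P.
Only (D, P) has each player best-responding; Nash payoffs (10, 15).
Player 2 earns 15 sequentially versus 15 at the Nash outcome: unchanged.

unchanged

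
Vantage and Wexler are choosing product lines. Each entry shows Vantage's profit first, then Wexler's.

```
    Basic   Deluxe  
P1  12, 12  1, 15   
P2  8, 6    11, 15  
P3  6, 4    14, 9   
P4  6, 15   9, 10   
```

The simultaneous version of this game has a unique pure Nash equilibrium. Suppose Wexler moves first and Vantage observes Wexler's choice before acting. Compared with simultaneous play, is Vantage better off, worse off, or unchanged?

worse off

Vantage best-responds to each possible Wexler move:
- Basic: BR = P1, leader payoff 12.
- Deluxe: BR = P3, leader payoff 9.
Wexler's induced payoffs are 12, 9, so Wexler commits to Basic. Subgame-perfect outcome: (P1, Basic) with payoffs (12, 12).
For the simultaneous game, intersect best replies.
Vantage's best replies: Basic→P1; Deluxe→P3.
Wexler's best replies: P1→Deluxe; P2→Deluxe; P3→Deluxe; P4→Basic.
Only (P3, Deluxe) has each player best-responding; Nash payoffs (14, 9).
Vantage earns 12 sequentially versus 14 at the Nash outcome: worse off.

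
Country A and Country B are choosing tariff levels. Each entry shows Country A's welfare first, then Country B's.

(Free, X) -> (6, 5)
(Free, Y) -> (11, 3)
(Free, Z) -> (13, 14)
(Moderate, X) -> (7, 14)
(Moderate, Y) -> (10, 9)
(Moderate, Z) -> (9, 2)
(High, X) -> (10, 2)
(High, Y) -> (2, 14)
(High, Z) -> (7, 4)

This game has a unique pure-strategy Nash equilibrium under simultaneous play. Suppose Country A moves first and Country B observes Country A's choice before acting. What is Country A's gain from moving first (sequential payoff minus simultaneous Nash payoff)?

0

Solve by backward induction (Country A leads).
- Free → Country B plays Z (best of 5, 3, 14); Country A gets 13.
- Moderate → Country B plays X (best of 14, 9, 2); Country A gets 7.
- High → Country B plays Y (best of 2, 14, 4); Country A gets 2.
Maximizing over 13, 7, 2, Country A chooses Free. Subgame-perfect outcome: (Free, Z) with payoffs (13, 14).
Under simultaneous play:
Country A's best replies: X→High; Y→Free; Z→Free.
Country B's best replies: Free→Z; Moderate→X; High→Y.
The unique mutual best reply is (Free, Z), giving (13, 14).
Country A's commitment gain: 13 − 13 = 0.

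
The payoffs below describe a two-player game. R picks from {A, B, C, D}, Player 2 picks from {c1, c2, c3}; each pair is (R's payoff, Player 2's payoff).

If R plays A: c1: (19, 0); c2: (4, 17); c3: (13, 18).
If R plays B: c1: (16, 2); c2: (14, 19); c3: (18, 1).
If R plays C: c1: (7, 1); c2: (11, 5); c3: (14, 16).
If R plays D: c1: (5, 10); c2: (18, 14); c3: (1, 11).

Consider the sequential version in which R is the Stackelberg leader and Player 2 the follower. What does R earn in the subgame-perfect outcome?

Work backward from Player 2's decision.
- A: BR = c3, leader payoff 13.
- B: BR = c2, leader payoff 14.
- C: BR = c3, leader payoff 14.
- D: BR = c2, leader payoff 18.
R's induced payoffs are 13, 14, 14, 18, so R commits to D. Subgame-perfect outcome: (D, c2) with payoffs (18, 14).

18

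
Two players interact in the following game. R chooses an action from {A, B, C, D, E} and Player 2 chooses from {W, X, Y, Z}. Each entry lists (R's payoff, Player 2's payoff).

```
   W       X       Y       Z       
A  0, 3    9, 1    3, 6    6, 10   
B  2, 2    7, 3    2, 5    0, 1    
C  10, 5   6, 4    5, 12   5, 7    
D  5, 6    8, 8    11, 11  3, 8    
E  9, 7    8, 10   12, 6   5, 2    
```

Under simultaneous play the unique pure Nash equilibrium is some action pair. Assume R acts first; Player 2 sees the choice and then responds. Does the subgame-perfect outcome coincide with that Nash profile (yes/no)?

Player 2 best-responds to each possible R move:
- A → Player 2 plays Z (best of 3, 1, 6, 10); R gets 6.
- B → Player 2 plays Y (best of 2, 3, 5, 1); R gets 2.
- C → Player 2 plays Y (best of 5, 4, 12, 7); R gets 5.
- D → Player 2 plays Y (best of 6, 8, 11, 8); R gets 11.
- E → Player 2 plays X (best of 7, 10, 6, 2); R gets 8.
Among 6, 2, 5, 11, 8, the best is 11 at D. Subgame-perfect outcome: (D, Y) with payoffs (11, 11).
For the simultaneous game, intersect best replies.
R's best replies: W→C; X→A; Y→E; Z→A.
Player 2's best replies: A→Z; B→Y; C→Y; D→Y; E→X.
The unique mutual best reply is (A, Z), giving (6, 10).
Sequential outcome (D, Y) differs from the Nash profile (A, Z).

no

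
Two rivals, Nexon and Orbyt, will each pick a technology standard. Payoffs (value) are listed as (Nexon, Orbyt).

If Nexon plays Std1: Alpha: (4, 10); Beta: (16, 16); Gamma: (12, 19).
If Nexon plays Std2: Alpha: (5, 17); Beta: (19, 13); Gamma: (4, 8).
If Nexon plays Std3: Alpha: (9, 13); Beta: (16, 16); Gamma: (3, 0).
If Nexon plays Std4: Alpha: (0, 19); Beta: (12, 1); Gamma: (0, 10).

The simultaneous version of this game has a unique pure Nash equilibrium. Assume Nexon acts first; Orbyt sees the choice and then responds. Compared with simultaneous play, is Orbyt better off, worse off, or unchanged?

Orbyt best-responds to each possible Nexon move:
- Std1: Orbyt compares 10, 16, 19 and picks Gamma; Nexon would get 12.
- Std2: Orbyt compares 17, 13, 8 and picks Alpha; Nexon would get 5.
- Std3: Orbyt compares 13, 16, 0 and picks Beta; Nexon would get 16.
- Std4: Orbyt compares 19, 1, 10 and picks Alpha; Nexon would get 0.
Among 12, 5, 16, 0, the best is 16 at Std3. Subgame-perfect outcome: (Std3, Beta) with payoffs (16, 16).
For the simultaneous game, intersect best replies.
Nexon's best replies: Alpha→Std3; Beta→Std2; Gamma→Std1.
Orbyt's best replies: Std1→Gamma; Std2→Alpha; Std3→Beta; Std4→Alpha.
The unique mutual best reply is (Std1, Gamma), giving (12, 19).
Orbyt earns 16 sequentially versus 19 at the Nash outcome: worse off.

worse off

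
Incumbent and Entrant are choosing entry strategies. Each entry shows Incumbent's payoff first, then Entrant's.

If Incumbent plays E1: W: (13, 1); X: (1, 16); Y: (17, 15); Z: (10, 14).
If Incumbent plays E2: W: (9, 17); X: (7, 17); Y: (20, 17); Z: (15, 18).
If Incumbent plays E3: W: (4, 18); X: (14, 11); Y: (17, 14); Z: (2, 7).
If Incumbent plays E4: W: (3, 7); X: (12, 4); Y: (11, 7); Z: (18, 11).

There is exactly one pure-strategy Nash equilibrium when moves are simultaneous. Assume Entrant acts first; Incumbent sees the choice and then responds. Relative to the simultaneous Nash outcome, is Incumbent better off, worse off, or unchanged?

Work backward from Incumbent's decision.
- W → Incumbent plays E1 (best of 13, 9, 4, 3); Entrant gets 1.
- X → Incumbent plays E3 (best of 1, 7, 14, 12); Entrant gets 11.
- Y → Incumbent plays E2 (best of 17, 20, 17, 11); Entrant gets 17.
- Z → Incumbent plays E4 (best of 10, 15, 2, 18); Entrant gets 11.
Among 1, 11, 17, 11, the best is 17 at Y. Subgame-perfect outcome: (E2, Y) with payoffs (20, 17).
For the simultaneous game, intersect best replies.
Incumbent's best replies: W→E1; X→E3; Y→E2; Z→E4.
Entrant's best replies: E1→X; E2→Z; E3→W; E4→Z.
Only (E4, Z) has each player best-responding; Nash payoffs (18, 11).
Incumbent earns 20 sequentially versus 18 at the Nash outcome: better off.

better off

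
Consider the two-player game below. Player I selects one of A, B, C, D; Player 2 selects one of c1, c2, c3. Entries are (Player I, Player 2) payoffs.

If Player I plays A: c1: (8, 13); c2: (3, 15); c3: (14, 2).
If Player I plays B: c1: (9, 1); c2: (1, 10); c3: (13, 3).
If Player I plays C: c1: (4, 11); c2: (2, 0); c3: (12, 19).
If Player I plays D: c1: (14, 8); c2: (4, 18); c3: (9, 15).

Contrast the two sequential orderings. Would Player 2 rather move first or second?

If Player I leads: Player 2's best replies are A→c2, B→c2, C→c3, D→c2; Player I's induced payoffs 3, 1, 12, 4; outcome (C, c3), payoffs (12, 19).
If Player 2 leads: Player I's best replies are c1→D, c2→D, c3→A; Player 2's induced payoffs 8, 18, 2; outcome (D, c2), payoffs (4, 18).
Player 2 gets 18 moving first and 19 moving second, so Player 2 prefers to move second.

second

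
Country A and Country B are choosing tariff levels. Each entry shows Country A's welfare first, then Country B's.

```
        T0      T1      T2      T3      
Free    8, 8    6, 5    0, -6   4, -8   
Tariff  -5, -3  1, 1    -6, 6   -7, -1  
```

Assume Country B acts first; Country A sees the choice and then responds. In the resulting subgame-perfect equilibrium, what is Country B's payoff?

Backward induction with Country B moving first.
- T0: Country A compares 8, -5 and picks Free; Country B would get 8.
- T1: Country A compares 6, 1 and picks Free; Country B would get 5.
- T2: Country A compares 0, -6 and picks Free; Country B would get -6.
- T3: Country A compares 4, -7 and picks Free; Country B would get -8.
Among 8, 5, -6, -8, the best is 8 at T0. Subgame-perfect outcome: (Free, T0) with payoffs (8, 8).

8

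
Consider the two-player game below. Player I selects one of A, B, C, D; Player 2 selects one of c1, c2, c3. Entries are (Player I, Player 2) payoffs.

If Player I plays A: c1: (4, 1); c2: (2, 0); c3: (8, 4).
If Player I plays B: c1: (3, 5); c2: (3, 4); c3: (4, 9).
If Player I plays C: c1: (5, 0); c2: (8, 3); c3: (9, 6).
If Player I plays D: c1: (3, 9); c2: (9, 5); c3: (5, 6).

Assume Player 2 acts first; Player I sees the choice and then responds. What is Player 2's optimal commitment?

Work backward from Player I's decision.
- c1 → Player I plays C (best of 4, 3, 5, 3); Player 2 gets 0.
- c2 → Player I plays D (best of 2, 3, 8, 9); Player 2 gets 5.
- c3 → Player I plays C (best of 8, 4, 9, 5); Player 2 gets 6.
Player 2's induced payoffs are 0, 5, 6, so Player 2 commits to c3. Subgame-perfect outcome: (C, c3) with payoffs (9, 6).

c3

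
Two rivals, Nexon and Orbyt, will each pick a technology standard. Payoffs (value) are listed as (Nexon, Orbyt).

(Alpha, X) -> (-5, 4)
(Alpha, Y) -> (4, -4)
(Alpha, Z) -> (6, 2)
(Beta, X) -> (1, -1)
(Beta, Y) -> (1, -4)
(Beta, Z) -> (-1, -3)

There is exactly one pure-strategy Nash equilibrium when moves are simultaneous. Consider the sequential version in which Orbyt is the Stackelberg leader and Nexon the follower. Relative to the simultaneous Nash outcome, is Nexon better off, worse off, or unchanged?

better off

Nexon best-responds to each possible Orbyt move:
- X → Nexon plays Beta (best of -5, 1); Orbyt gets -1.
- Y → Nexon plays Alpha (best of 4, 1); Orbyt gets -4.
- Z → Nexon plays Alpha (best of 6, -1); Orbyt gets 2.
Orbyt's induced payoffs are -1, -4, 2, so Orbyt commits to Z. Subgame-perfect outcome: (Alpha, Z) with payoffs (6, 2).
Under simultaneous play:
Nexon's best replies: X→Beta; Y→Alpha; Z→Alpha.
Orbyt's best replies: Alpha→X; Beta→X.
Only (Beta, X) has each player best-responding; Nash payoffs (1, -1).
Nexon earns 6 sequentially versus 1 at the Nash outcome: better off.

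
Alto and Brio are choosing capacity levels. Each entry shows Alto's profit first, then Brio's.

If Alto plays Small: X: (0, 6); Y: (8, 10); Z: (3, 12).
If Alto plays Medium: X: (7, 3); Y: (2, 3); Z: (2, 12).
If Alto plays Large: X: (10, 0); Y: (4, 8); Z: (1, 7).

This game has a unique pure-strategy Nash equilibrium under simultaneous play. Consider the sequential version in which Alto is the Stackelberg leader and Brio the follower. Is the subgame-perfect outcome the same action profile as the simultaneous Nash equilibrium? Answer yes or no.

no

Solve by backward induction (Alto leads).
- Small: BR = Z, leader payoff 3.
- Medium: BR = Z, leader payoff 2.
- Large: BR = Y, leader payoff 4.
Among 3, 2, 4, the best is 4 at Large. Subgame-perfect outcome: (Large, Y) with payoffs (4, 8).
Under simultaneous play:
Alto's best replies: X→Large; Y→Small; Z→Small.
Brio's best replies: Small→Z; Medium→Z; Large→Y.
Only (Small, Z) has each player best-responding; Nash payoffs (3, 12).
Sequential outcome (Large, Y) differs from the Nash profile (Small, Z).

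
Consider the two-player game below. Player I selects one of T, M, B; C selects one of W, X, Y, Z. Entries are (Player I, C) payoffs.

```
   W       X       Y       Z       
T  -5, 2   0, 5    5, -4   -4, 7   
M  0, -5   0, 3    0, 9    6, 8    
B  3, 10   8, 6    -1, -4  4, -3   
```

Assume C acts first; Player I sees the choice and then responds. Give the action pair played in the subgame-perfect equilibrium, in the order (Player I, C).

(B, W)

Work backward from Player I's decision.
- W → Player I plays B (best of -5, 0, 3); C gets 10.
- X → Player I plays B (best of 0, 0, 8); C gets 6.
- Y → Player I plays T (best of 5, 0, -1); C gets -4.
- Z → Player I plays M (best of -4, 6, 4); C gets 8.
Among 10, 6, -4, 8, the best is 10 at W. Subgame-perfect outcome: (B, W) with payoffs (3, 10).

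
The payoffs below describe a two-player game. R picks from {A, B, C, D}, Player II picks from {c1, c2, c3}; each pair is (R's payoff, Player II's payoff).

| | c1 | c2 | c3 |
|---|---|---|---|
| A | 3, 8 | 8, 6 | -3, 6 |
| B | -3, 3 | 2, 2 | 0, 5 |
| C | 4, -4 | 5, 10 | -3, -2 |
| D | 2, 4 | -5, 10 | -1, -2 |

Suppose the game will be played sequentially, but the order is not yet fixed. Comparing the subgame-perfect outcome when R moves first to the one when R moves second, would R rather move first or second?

second

If R leads: Player II's best replies are A→c1, B→c3, C→c2, D→c2; R's induced payoffs 3, 0, 5, -5; outcome (C, c2), payoffs (5, 10).
If Player II leads: R's best replies are c1→C, c2→A, c3→B; Player II's induced payoffs -4, 6, 5; outcome (A, c2), payoffs (8, 6).
R gets 5 moving first and 8 moving second, so R prefers to move second.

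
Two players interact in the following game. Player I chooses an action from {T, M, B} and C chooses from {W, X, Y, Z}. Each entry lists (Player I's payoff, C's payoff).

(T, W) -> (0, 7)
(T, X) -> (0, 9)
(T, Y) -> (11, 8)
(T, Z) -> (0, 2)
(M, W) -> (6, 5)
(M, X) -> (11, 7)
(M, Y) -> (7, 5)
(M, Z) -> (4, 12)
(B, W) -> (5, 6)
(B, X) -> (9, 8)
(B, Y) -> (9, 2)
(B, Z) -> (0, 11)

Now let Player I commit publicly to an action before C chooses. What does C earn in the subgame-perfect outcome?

Backward induction with Player I moving first.
- T: BR = X, leader payoff 0.
- M: BR = Z, leader payoff 4.
- B: BR = Z, leader payoff 0.
Among 0, 4, 0, the best is 4 at M. Subgame-perfect outcome: (M, Z) with payoffs (4, 12).

12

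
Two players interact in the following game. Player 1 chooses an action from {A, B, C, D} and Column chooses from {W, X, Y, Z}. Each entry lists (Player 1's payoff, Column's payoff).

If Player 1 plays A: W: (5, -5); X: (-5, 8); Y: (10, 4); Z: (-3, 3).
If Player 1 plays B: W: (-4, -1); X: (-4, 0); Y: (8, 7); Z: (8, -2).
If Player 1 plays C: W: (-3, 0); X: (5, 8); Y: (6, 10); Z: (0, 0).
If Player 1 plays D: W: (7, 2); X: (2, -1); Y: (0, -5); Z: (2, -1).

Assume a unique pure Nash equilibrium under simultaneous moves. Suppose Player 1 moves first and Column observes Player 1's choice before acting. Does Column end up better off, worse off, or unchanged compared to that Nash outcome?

Work backward from Column's decision.
- A → Column plays X (best of -5, 8, 4, 3); Player 1 gets -5.
- B → Column plays Y (best of -1, 0, 7, -2); Player 1 gets 8.
- C → Column plays Y (best of 0, 8, 10, 0); Player 1 gets 6.
- D → Column plays W (best of 2, -1, -5, -1); Player 1 gets 7.
Player 1's induced payoffs are -5, 8, 6, 7, so Player 1 commits to B. Subgame-perfect outcome: (B, Y) with payoffs (8, 7).
For the simultaneous game, intersect best replies.
Player 1's best replies: W→D; X→C; Y→A; Z→B.
Column's best replies: A→X; B→Y; C→Y; D→W.
The unique mutual best reply is (D, W), giving (7, 2).
Column earns 7 sequentially versus 2 at the Nash outcome: better off.

better off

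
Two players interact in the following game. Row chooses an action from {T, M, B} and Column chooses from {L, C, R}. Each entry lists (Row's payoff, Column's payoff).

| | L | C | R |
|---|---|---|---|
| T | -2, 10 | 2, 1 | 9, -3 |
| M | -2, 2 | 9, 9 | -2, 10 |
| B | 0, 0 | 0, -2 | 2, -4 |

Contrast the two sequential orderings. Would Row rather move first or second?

If Row leads: Column's best replies are T→L, M→R, B→L; Row's induced payoffs -2, -2, 0; outcome (B, L), payoffs (0, 0).
If Column leads: Row's best replies are L→B, C→M, R→T; Column's induced payoffs 0, 9, -3; outcome (M, C), payoffs (9, 9).
Row gets 0 moving first and 9 moving second, so Row prefers to move second.

second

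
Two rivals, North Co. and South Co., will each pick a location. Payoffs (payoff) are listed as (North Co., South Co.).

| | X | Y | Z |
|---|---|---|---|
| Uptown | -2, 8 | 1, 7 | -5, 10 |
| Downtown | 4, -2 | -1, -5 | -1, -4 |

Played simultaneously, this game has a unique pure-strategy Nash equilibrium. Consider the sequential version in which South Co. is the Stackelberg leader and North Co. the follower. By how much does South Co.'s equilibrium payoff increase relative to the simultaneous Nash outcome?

9

Work backward from North Co.'s decision.
- X: BR = Downtown, leader payoff -2.
- Y: BR = Uptown, leader payoff 7.
- Z: BR = Downtown, leader payoff -4.
South Co.'s induced payoffs are -2, 7, -4, so South Co. commits to Y. Subgame-perfect outcome: (Uptown, Y) with payoffs (1, 7).
Now find the simultaneous Nash equilibrium.
North Co.'s best replies: X→Downtown; Y→Uptown; Z→Downtown.
South Co.'s best replies: Uptown→Z; Downtown→X.
The unique mutual best reply is (Downtown, X), giving (4, -2).
South Co.'s commitment gain: 7 − -2 = 9.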